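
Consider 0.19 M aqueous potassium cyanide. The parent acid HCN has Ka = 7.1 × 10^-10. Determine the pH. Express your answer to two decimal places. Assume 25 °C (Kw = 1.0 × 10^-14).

pH = 11.21

CN- is the conjugate base of the weak acid HCN.
Kb = Kw/Ka = 1.0×10^-14 / 7.1 × 10^-10 = 1.41 × 10^-5
Kb = x²/(0.19 − x) = 1.41 × 10^-5
Neglecting x in the denominator: x = √(1.41 × 10^-5 × 0.19) = 1.64 × 10^-3 M
Check: 0.86% ionized — well under 5%, approximation valid.
pOH = 2.79, so pH = 14.00 − pOH = 11.21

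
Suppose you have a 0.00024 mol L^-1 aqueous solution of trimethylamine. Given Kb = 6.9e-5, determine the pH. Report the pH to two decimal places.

(CH3)3N + H2O ⇌ (CH3)3NH+ + OH-
From the ICE table, Kb = x²/(0.00024 − x) = 6.9 × 10^-5.
x is not negligible relative to C₀; solve x² + 6.9e-05·x − 1.66e-08 = 0.
x = [−6.9e-05 + √(6.9e-05² + 6.62e-08)]/2 = 9.87 × 10^-5 M
pOH = 4.01, so pH = 14.00 − pOH = 9.99

pH = 9.99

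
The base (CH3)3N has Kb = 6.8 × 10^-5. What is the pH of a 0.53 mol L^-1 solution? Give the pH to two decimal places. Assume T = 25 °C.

(CH3)3N + H2O ⇌ (CH3)3NH+ + OH-
From the ICE table, Kb = [OH-]²/(0.53 − [OH-]) = 6.8 × 10^-5.
Assume [OH-] ≪ 0.53: [OH-] ≈ √(6.8 × 10^-5 × 0.53) = 6.00 × 10^-3 M
pOH = 2.22, so pH = 14.00 − pOH = 11.78

pH = 11.78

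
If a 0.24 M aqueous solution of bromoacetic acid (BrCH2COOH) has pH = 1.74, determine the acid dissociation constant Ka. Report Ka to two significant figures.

[H+] = 10^(-1.74) = 1.82 × 10^-2 M
At equilibrium [HA] = 0.24 − 1.82 × 10^-2 = 2.22 × 10^-1 M
Ka = [H+][A-]/[HA] = (1.82 × 10^-2)² / 2.22 × 10^-1 = 1.5 × 10^-3

Ka = 1.5 × 10^-3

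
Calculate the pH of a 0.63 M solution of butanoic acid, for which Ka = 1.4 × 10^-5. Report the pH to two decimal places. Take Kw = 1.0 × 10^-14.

pH = 2.53

CH3(CH2)2COOH ⇌ CH3(CH2)2COO- + H+
Ka = [H+]²/(0.63 − [H+]) = 1.4 × 10^-5
Assume [H+] ≪ 0.63: [H+] ≈ √(1.4 × 10^-5 × 0.63) = 2.97 × 10^-3 M
pH = −log(2.97 × 10^-3) = 2.53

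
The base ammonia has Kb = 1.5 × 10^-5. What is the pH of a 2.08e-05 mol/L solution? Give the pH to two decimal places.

pH = 9.07

NH3 + H2O ⇌ NH4+ + OH-
Kb = x²/(2.08e-05 − x) = 1.5 × 10^-5
The 5% rule fails; solving x² + Kb·x − Kb·C₀ = 0 exactly:
x = (−Kb + √(Kb² + 4·Kb·C₀))/2 = 1.17 × 10^-5 M
pOH = 4.93, so pH = 14.00 − pOH = 9.07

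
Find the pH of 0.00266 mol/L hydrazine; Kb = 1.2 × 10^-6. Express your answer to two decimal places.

pH = 9.75

N2H4 + H2O ⇌ N2H5+ + OH-
From the ICE table, Kb = [OH-]²/(0.00266 − [OH-]) = 1.2 × 10^-6.
Since Kb ≪ C₀, [OH-] ≈ √(Kb·C₀) = 5.65 × 10^-5 M.
pOH = 4.25, so pH = 14.00 − pOH = 9.75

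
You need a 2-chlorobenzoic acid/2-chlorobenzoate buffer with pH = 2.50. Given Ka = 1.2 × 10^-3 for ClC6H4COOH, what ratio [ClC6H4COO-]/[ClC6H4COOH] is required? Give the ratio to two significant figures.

ratio = 0.38

pKa = -log(1.2 × 10^-3) = 2.921
pH = pKa + log(r) ⇒ log(r) = 2.50 − 2.921 = -0.421
r = [ClC6H4COO-]/[ClC6H4COOH] = 10^(-0.421) = 0.379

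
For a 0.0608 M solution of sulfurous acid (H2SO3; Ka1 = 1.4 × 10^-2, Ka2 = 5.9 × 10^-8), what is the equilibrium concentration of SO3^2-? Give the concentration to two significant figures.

First ionization gives [H+] ≈ [HSO3-] = 2.30 × 10^-2 M.
Second step: Ka2 = [H+][SO3^2-]/[HSO3-] ≈ [SO3^2-] (since [H+] ≈ [HSO3-]).
So [SO3^2-] ≈ Ka2.

5.9 × 10^-8 M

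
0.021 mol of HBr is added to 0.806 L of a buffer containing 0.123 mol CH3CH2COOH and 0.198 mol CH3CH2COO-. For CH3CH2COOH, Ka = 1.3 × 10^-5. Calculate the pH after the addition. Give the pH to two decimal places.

Added H+ converts CH3CH2COO- to CH3CH2COOH: CH3CH2COOH → 0.144 mol, CH3CH2COO- → 0.177 mol.
pKa = −log(1.3 × 10^-5) = 4.886
Henderson–Hasselbalch with mole ratio 0.177/0.144: pH = 4.886 + (+0.090)

pH = 4.98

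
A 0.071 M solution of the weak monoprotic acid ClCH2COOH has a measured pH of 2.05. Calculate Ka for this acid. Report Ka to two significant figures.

[H+] = 10^(-2.05) = 8.91 × 10^-3 M
At equilibrium [HA] = 0.071 − 8.91 × 10^-3 = 6.21 × 10^-2 M
Ka = [H+][A-]/[HA] = (8.91 × 10^-3)² / 6.21 × 10^-2 = 1.3 × 10^-3

Ka = 1.3 × 10^-3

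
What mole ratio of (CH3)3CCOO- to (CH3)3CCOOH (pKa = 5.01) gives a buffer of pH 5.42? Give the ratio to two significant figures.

pH = pKa + log(r) ⇒ log(r) = 5.42 − 5.01 = +0.41
r = [(CH3)3CCOO-]/[(CH3)3CCOOH] = 10^(+0.41) = 2.57

ratio = 2.6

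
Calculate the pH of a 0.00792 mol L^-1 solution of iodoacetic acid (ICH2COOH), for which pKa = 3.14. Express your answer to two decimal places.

ICH2COOH ⇌ ICH2COO- + H+
Ka = 10^(−3.14) = 7.24 × 10^-4
Ka = [H+]²/(0.00792 − [H+]) = 7.24 × 10^-4
Here C₀/Ka ≈ 10.9, so the small-[H+] approximation fails. Use the quadratic:
[H+] = (−Ka + √(Ka² + 4·Ka·C₀))/2 = 2.06 × 10^-3 M
pH = −log[H+] = −log(2.06 × 10^-3) = 2.69

pH = 2.69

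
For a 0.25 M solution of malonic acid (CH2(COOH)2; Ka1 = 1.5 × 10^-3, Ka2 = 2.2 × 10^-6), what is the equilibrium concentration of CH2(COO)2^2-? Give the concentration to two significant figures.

First ionization gives [H+] ≈ [CH2(COOH)COO-] = 1.86 × 10^-2 M.
Second step: Ka2 = [H+][CH2(COO)2^2-]/[CH2(COOH)COO-] ≈ [CH2(COO)2^2-] (since [H+] ≈ [CH2(COOH)COO-]).
So [CH2(COO)2^2-] ≈ Ka2.

2.2 × 10^-6 M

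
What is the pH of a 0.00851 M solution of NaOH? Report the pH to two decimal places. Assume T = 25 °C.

pH = 11.93

NaOH is a strong base; [OH-] = 0.00851 M.
pOH = -log(0.00851) = 2.07
pH = 14.00 - 2.07 = 11.93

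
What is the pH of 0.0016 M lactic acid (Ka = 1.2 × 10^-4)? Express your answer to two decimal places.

CH3CH(OH)COOH ⇌ CH3CH(OH)COO- + H+
Ka = x²/(0.0016 − x) = 1.2 × 10^-4
The 5% rule fails; solving x² + Ka·x − Ka·C₀ = 0 exactly:
x = [−0.00012 + √(0.00012² + 7.68e-07)]/2 = 3.82 × 10^-4 M
pH = −log[H+] = −log(3.82 × 10^-4) = 3.42

pH = 3.42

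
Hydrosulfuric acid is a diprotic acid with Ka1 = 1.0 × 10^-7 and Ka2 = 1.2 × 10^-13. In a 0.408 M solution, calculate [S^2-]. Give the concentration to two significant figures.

1.2 × 10^-13 M

First ionization gives [H+] ≈ [HS-] = 2.02 × 10^-4 M.
Second step: Ka2 = [H+][S^2-]/[HS-] ≈ [S^2-] (since [H+] ≈ [HS-]).
So [S^2-] ≈ Ka2.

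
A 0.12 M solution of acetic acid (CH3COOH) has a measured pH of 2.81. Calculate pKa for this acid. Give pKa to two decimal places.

[H+] = 10^(-2.81) = 1.55 × 10^-3 M
At equilibrium [HA] = 0.12 − 1.55 × 10^-3 = 1.18 × 10^-1 M
Ka = [H+][A-]/[HA] = (1.55 × 10^-3)² / 1.18 × 10^-1 = 2.04 × 10^-5
pKa = -log(2.04 × 10^-5) = 4.69

pKa = 4.69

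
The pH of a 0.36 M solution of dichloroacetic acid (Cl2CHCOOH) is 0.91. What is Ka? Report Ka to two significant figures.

[H+] = 10^(-0.91) = 1.23 × 10^-1 M
At equilibrium [HA] = 0.36 − 1.23 × 10^-1 = 2.37 × 10^-1 M
Ka = [H+][A-]/[HA] = (1.23 × 10^-1)² / 2.37 × 10^-1 = 6.4 × 10^-2

Ka = 6.4 × 10^-2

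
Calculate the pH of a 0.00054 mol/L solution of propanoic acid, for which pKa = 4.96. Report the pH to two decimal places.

pH = 4.14

CH3CH2COOH ⇌ CH3CH2COO- + H+
Ka = 10^(−4.96) = 1.10 × 10^-5
Ka = [H+]²/(0.00054 − [H+]) = 1.10 × 10^-5
[H+] is not negligible relative to C₀; solve [H+]² + 1.1e-05·[H+] − 5.94e-09 = 0.
[H+] = (−Ka + √(Ka² + 4·Ka·C₀))/2 = 7.18 × 10^-5 M
pH = −log[H+] = −log(7.18 × 10^-5) = 4.14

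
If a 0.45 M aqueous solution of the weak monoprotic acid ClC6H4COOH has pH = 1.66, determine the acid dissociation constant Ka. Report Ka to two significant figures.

Ka = 1.1 × 10^-3

[H+] = 10^(-1.66) = 2.19 × 10^-2 M
At equilibrium [HA] = 0.45 − 2.19 × 10^-2 = 4.28 × 10^-1 M
Ka = [H+][A-]/[HA] = (2.19 × 10^-2)² / 4.28 × 10^-1 = 1.1 × 10^-3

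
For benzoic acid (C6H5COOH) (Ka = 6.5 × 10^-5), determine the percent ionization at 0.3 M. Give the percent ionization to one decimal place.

1.5%

C6H5COOH ⇌ C6H5COO- + H+; let x = [H+] at equilibrium.
x ≈ √(Ka·C₀) = √(6.5 × 10^-5 × 0.3) = 4.42 × 10^-3 M
% ionization = x/C₀ × 100% = 4.42 × 10^-3/0.3 × 100% = 1.5%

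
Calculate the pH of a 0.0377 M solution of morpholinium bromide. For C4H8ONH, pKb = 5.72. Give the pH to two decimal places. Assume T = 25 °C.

C4H8ONH2+ is the conjugate acid of the weak base C4H8ONH.
Kb = 10^(−5.72) = 1.91 × 10^-6
Ka = Kw/Kb = 1.0×10^-14 / 1.91 × 10^-6 = 5.24 × 10^-9
Let x = [H+] at equilibrium. Ka = x²/(0.0377 − x).
Since Ka ≪ C₀, x ≈ √(Ka·C₀) = 1.41 × 10^-5 M.
pH = −log(1.41 × 10^-5) = 4.85

pH = 4.85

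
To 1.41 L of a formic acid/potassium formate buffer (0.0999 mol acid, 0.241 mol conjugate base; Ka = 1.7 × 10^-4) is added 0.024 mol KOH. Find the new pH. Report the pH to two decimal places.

After neutralization: n(HCOOH) = 0.0759 mol, n(HCOO-) = 0.265 mol.
pKa = −log(1.7 × 10^-4) = 3.770
Henderson–Hasselbalch with mole ratio 0.265/0.0759: pH = 3.770 + (+0.543)

pH = 4.31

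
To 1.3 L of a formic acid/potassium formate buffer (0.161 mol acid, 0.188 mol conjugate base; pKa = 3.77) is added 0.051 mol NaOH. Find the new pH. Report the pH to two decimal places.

OH- converts HCOOH to HCOO-: HCOOH → 0.11 mol, HCOO- → 0.239 mol.
pH = pKa + log(n_HCOO-/n_HCOOH) = 3.77 + log(0.239/0.11) = 3.77 + (+0.337)

pH = 4.11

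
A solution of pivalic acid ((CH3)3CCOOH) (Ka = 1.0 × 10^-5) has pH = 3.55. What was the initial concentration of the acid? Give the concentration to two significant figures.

[H+] = 10^(-3.55) = 2.82 × 10^-4 M = x
Ka = x²/(C₀ − x) ⇒ C₀ = x + x²/Ka
C₀ = 2.82 × 10^-4 + (2.82 × 10^-4)²/(1.0 × 10^-5) = 8.23 × 10^-3 M

C₀ = 8.2 × 10^-3 M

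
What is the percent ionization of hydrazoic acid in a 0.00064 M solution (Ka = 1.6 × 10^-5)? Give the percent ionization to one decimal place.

14.6%

HN3 ⇌ N3- + H+; let x = [H+] at equilibrium.
Solve x² + 1.6e-05x − 1.02e-08 = 0 → x = 9.35 × 10^-5 M
% ionization = x/C₀ × 100% = 9.35 × 10^-5/0.00064 × 100% = 14.6%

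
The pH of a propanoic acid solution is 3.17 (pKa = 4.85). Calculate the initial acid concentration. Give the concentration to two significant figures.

[H+] = 10^(-3.17) = 6.76 × 10^-4 M = x
Ka = 10^(−4.85) = 1.41 × 10^-5
Ka = x²/(C₀ − x) ⇒ C₀ = x + x²/Ka
C₀ = 6.76 × 10^-4 + (6.76 × 10^-4)²/(1.41 × 10^-5) = 3.31 × 10^-2 M

C₀ = 3.3 × 10^-2 M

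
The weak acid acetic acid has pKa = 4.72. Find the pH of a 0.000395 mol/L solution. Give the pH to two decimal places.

pH = 4.11

CH3COOH ⇌ CH3COO- + H+
Ka = 10^(−4.72) = 1.91 × 10^-5
Let x = [H+] at equilibrium. Ka = x²/(0.000395 − x).
Here C₀/Ka ≈ 20.7, so the small-x approximation fails. Use the quadratic:
x = (−Ka + √(Ka² + 4·Ka·C₀))/2 = 7.78 × 10^-5 M
pH = −log(7.78 × 10^-5) = 4.11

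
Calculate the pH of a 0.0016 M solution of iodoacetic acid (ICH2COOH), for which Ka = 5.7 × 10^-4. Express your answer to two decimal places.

pH = 3.15

ICH2COOH ⇌ ICH2COO- + H+
From the ICE table, Ka = [H+]²/(0.0016 − [H+]) = 5.7 × 10^-4.
The 5% rule fails; solving [H+]² + Ka·[H+] − Ka·C₀ = 0 exactly:
[H+] = (−Ka + √(Ka² + 4·Ka·C₀))/2 = 7.12 × 10^-4 M
pH = −log[H+] = −log(7.12 × 10^-4) = 3.15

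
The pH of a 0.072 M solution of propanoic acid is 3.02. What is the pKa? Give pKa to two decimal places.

[H+] = 10^(-3.02) = 9.55 × 10^-4 M
At equilibrium [HA] = 0.072 − 9.55 × 10^-4 = 7.10 × 10^-2 M
Ka = [H+][A-]/[HA] = (9.55 × 10^-4)² / 7.10 × 10^-2 = 1.28 × 10^-5
pKa = -log(1.28 × 10^-5) = 4.89

pKa = 4.89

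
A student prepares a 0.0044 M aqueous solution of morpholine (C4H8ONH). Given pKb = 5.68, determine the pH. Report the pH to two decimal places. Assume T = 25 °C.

C4H8ONH + H2O ⇌ C4H8ONH2+ + OH-
Kb = 10^(−5.68) = 2.09 × 10^-6
Let x = [OH-] at equilibrium. Kb = x²/(0.0044 − x).
Neglecting x in the denominator: x = √(2.09 × 10^-6 × 0.0044) = 9.59 × 10^-5 M
Check: 2.2% ionized — well under 5%, approximation valid.
pOH = 4.02, so pH = 14.00 − pOH = 9.98

pH = 9.98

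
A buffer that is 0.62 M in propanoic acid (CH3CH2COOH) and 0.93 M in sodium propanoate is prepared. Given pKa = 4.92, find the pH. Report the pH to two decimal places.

pH = 5.10

Using pH = pKa + log([base]/[acid]) with [base]/[acid] = 0.93/0.62:
pH = 4.92 + (+0.176) = 5.10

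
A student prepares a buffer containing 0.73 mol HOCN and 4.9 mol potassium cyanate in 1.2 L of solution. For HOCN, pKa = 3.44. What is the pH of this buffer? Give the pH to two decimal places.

pH = 4.27

Using pH = pKa + log([base]/[acid]) with [base]/[acid] = 4.9/0.73:
pH = 3.44 + (+0.827) = 4.27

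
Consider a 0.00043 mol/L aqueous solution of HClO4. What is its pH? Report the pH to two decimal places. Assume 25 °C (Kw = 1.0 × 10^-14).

HClO4 is a strong acid and dissociates completely, so [H+] = 0.00043 M.
pH = -log(0.00043) = 3.37

pH = 3.37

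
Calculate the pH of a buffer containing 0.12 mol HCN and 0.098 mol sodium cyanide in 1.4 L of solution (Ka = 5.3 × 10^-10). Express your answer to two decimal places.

pKa = −log(5.3 × 10^-10) = 9.276
Using pH = pKa + log([base]/[acid]) with [base]/[acid] = 0.098/0.12:
pH = 9.276 + (-0.088) = 9.19

pH = 9.19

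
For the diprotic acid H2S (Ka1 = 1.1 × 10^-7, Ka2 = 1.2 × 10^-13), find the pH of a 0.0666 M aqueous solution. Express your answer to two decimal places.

Ka1 ≫ Ka2, so treat the first dissociation as the only significant source of H+.
Ka1 = x²/(0.0666 − x) = 1.1 × 10^-7
x ≈ √(1.1 × 10^-7 × 0.0666) = 8.56 × 10^-5 M
pH = −log(8.56 × 10^-5) = 4.07

pH = 4.07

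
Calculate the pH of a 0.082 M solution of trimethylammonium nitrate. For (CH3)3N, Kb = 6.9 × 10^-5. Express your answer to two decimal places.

(CH3)3NH+ is the conjugate acid of the weak base (CH3)3N.
Ka = Kw/Kb = 1.0×10^-14 / 6.9 × 10^-5 = 1.45 × 10^-10
Let x = [H+] at equilibrium. Ka = x²/(0.082 − x).
Neglecting x in the denominator: x = √(1.45 × 10^-10 × 0.082) = 3.45 × 10^-6 M
(x/C₀ = 0.0042% < 5%, so the approximation holds.)
pH = −log(3.45 × 10^-6) = 5.46

pH = 5.46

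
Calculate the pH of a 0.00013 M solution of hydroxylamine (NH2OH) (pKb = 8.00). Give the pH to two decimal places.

pH = 8.06

NH2OH + H2O ⇌ NH3OH+ + OH-
Kb = 10^(−8.00) = 1.00 × 10^-8
Kb = [OH-]²/(0.00013 − [OH-]) = 1.00 × 10^-8
Assume [OH-] ≪ 0.00013: [OH-] ≈ √(1.00 × 10^-8 × 0.00013) = 1.14 × 10^-6 M
pOH = 5.94, so pH = 14.00 − pOH = 8.06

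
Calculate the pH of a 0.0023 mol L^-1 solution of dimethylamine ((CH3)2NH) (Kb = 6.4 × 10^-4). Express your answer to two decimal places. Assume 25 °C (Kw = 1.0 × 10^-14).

pH = 10.97

(CH3)2NH + H2O ⇌ (CH3)2NH2+ + OH-
Kb = [OH-]²/(0.0023 − [OH-]) = 6.4 × 10^-4
[OH-] is not negligible relative to C₀; solve [OH-]² + 0.00064·[OH-] − 1.47e-06 = 0.
[OH-] = (−Kb + √(Kb² + 4·Kb·C₀))/2 = 9.35 × 10^-4 M
pOH = −log(9.35 × 10^-4) = 3.03; pH = 14.00 − 3.03 = 10.97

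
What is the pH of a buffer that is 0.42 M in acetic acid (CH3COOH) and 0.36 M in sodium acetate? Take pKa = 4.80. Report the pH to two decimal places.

pH = 4.73

pH = pKa + log([A⁻]/[HA]) = 4.80 + log(0.36/0.42)
pH = 4.80 + (-0.067) = 4.73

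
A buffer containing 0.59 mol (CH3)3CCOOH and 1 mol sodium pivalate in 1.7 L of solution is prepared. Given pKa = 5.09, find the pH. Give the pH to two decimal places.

pH = 5.32

Using pH = pKa + log([base]/[acid]) with [base]/[acid] = 1/0.59:
pH = 5.09 + (+0.229) = 5.32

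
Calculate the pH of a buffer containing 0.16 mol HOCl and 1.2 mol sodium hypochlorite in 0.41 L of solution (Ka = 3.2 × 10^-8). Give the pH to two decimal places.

pKa = −log(3.2 × 10^-8) = 7.495
Henderson–Hasselbalch: pH = pKa + log([OCl-]/[HOCl]) = 7.495 + log(1.2/0.16)
pH = 7.495 + (+0.875) = 8.37

pH = 8.37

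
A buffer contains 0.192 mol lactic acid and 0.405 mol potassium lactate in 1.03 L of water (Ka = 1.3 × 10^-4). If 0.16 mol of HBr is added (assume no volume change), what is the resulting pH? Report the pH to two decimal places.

pH = 3.73

Added H+ converts CH3CH(OH)COO- to CH3CH(OH)COOH: CH3CH(OH)COOH → 0.352 mol, CH3CH(OH)COO- → 0.245 mol.
pKa = −log(1.3 × 10^-4) = 3.886
pH = pKa + log(n_CH3CH(OH)COO-/n_CH3CH(OH)COOH) = 3.886 + log(0.245/0.352) = 3.886 + (-0.157)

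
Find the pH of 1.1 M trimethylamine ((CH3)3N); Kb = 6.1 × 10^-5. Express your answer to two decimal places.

(CH3)3N + H2O ⇌ (CH3)3NH+ + OH-
From the ICE table, Kb = x²/(1.1 − x) = 6.1 × 10^-5.
Assume x ≪ 1.1: x ≈ √(6.1 × 10^-5 × 1.1) = 8.19 × 10^-3 M
Check: 0.74% ionized — well under 5%, approximation valid.
pOH = −log(8.19 × 10^-3) = 2.09; pH = 14.00 − 2.09 = 11.91

pH = 11.91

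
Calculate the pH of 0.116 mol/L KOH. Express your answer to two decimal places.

pH = 13.06

KOH is a strong base; [OH-] = 0.116 M.
pOH = -log(0.116) = 0.94
pH = 14.00 - 0.94 = 13.06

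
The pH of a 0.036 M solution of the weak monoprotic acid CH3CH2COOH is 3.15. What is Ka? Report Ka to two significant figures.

Ka = 1.4 × 10^-5

[H+] = 10^(-3.15) = 7.08 × 10^-4 M
At equilibrium [HA] = 0.036 − 7.08 × 10^-4 = 3.53 × 10^-2 M
Ka = [H+][A-]/[HA] = (7.08 × 10^-4)² / 3.53 × 10^-2 = 1.4 × 10^-5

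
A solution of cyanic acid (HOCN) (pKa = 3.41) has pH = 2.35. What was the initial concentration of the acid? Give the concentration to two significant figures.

C₀ = 5.6 × 10^-2 M

[H+] = 10^(-2.35) = 4.47 × 10^-3 M = x
Ka = 10^(−3.41) = 3.89 × 10^-4
Ka = x²/(C₀ − x) ⇒ C₀ = x + x²/Ka
C₀ = 4.47 × 10^-3 + (4.47 × 10^-3)²/(3.89 × 10^-4) = 5.58 × 10^-2 M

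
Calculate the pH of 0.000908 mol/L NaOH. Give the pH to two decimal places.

NaOH is a strong base; [OH-] = 0.000908 M.
pOH = -log(0.000908) = 3.04
pH = 14.00 - 3.04 = 10.96

pH = 10.96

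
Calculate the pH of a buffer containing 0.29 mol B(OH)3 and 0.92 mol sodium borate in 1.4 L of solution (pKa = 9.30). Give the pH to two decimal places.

Using pH = pKa + log([base]/[acid]) with [base]/[acid] = 0.92/0.29:
pH = 9.30 + (+0.501) = 9.80

pH = 9.80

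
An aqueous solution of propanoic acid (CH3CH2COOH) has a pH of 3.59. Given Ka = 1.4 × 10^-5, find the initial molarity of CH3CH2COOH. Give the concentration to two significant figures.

[H+] = 10^(-3.59) = 2.57 × 10^-4 M = x
Ka = x²/(C₀ − x) ⇒ C₀ = x + x²/Ka
C₀ = 2.57 × 10^-4 + (2.57 × 10^-4)²/(1.4 × 10^-5) = 4.97 × 10^-3 M

C₀ = 5.0 × 10^-3 M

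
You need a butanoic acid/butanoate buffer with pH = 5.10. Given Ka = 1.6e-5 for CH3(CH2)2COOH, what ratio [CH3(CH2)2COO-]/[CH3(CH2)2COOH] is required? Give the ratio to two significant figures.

ratio = 2.0

pKa = -log(1.6 × 10^-5) = 4.796
pH = pKa + log(r) ⇒ log(r) = 5.10 − 4.796 = +0.304
r = [CH3(CH2)2COO-]/[CH3(CH2)2COOH] = 10^(+0.304) = 2.01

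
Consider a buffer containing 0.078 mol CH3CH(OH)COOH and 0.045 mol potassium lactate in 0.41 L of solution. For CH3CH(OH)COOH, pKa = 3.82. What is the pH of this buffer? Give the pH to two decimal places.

pH = 3.58

Henderson–Hasselbalch: pH = pKa + log([CH3CH(OH)COO-]/[CH3CH(OH)COOH]) = 3.82 + log(0.045/0.078)
pH = 3.82 + (-0.239) = 3.58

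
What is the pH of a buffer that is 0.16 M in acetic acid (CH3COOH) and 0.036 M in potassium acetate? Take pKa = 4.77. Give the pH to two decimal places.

Using pH = pKa + log([base]/[acid]) with [base]/[acid] = 0.036/0.16:
pH = 4.77 + (-0.648) = 4.12

pH = 4.12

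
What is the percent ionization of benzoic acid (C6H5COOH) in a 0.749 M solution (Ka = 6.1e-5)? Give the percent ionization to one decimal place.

C6H5COOH ⇌ C6H5COO- + H+; let x = [H+] at equilibrium.
x ≈ √(Ka·C₀) = √(6.1 × 10^-5 × 0.749) = 6.76 × 10^-3 M
% ionization = x/C₀ × 100% = 6.76 × 10^-3/0.749 × 100% = 0.9%

0.9%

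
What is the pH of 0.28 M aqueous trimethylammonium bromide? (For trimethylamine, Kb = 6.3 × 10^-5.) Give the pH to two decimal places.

pH = 5.18

(CH3)3NH+ is the conjugate acid of the weak base (CH3)3N.
Ka = Kw/Kb = 1.0×10^-14 / 6.3 × 10^-5 = 1.59 × 10^-10
Ka = x²/(0.28 − x) = 1.59 × 10^-10
Neglecting x in the denominator: x = √(1.59 × 10^-10 × 0.28) = 6.67 × 10^-6 M
pH = −log[H+] = −log(6.67 × 10^-6) = 5.18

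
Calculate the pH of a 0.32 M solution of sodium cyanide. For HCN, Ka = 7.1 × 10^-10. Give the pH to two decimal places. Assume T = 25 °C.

pH = 11.33

CN- is the conjugate base of the weak acid HCN.
Kb = Kw/Ka = 1.0×10^-14 / 7.1 × 10^-10 = 1.41 × 10^-5
From the ICE table, Kb = x²/(0.32 − x) = 1.41 × 10^-5.
Neglecting x in the denominator: x = √(1.41 × 10^-5 × 0.32) = 2.12 × 10^-3 M
Check: 0.66% ionized — well under 5%, approximation valid.
pOH = −log(2.12 × 10^-3) = 2.67; pH = 14.00 − 2.67 = 11.33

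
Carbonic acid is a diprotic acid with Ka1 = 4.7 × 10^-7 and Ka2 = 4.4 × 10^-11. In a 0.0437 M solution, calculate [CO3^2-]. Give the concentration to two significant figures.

4.4 × 10^-11 M

First ionization gives [H+] ≈ [HCO3-] = 1.43 × 10^-4 M.
Second step: Ka2 = [H+][CO3^2-]/[HCO3-] ≈ [CO3^2-] (since [H+] ≈ [HCO3-]).
So [CO3^2-] ≈ Ka2.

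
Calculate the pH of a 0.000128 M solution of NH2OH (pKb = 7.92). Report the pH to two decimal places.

pH = 8.09

NH2OH + H2O ⇌ NH3OH+ + OH-
Kb = 10^(−7.92) = 1.20 × 10^-8
Kb = [OH-]²/(0.000128 − [OH-]) = 1.20 × 10^-8
Since Kb ≪ C₀, [OH-] ≈ √(Kb·C₀) = 1.24 × 10^-6 M.
Check: 0.97% ionized — well under 5%, approximation valid.
pOH = 5.91, so pH = 14.00 − pOH = 8.09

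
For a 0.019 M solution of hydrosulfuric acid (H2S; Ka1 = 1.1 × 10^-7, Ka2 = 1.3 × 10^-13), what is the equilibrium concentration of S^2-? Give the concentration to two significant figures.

First ionization gives [H+] ≈ [HS-] = 4.57 × 10^-5 M.
Second step: Ka2 = [H+][S^2-]/[HS-] ≈ [S^2-] (since [H+] ≈ [HS-]).
So [S^2-] ≈ Ka2.

1.3 × 10^-13 M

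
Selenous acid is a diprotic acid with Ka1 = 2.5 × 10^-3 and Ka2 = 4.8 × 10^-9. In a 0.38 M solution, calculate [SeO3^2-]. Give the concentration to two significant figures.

4.8 × 10^-9 M

First ionization gives [H+] ≈ [HSeO3-] = 2.96 × 10^-2 M.
Second step: Ka2 = [H+][SeO3^2-]/[HSeO3-] ≈ [SeO3^2-] (since [H+] ≈ [HSeO3-]).
So [SeO3^2-] ≈ Ka2.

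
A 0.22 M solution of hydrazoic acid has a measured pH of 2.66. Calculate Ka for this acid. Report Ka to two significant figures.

[H+] = 10^(-2.66) = 2.19 × 10^-3 M
At equilibrium [HA] = 0.22 − 2.19 × 10^-3 = 2.18 × 10^-1 M
Ka = [H+][A-]/[HA] = (2.19 × 10^-3)² / 2.18 × 10^-1 = 2.2 × 10^-5

Ka = 2.2 × 10^-5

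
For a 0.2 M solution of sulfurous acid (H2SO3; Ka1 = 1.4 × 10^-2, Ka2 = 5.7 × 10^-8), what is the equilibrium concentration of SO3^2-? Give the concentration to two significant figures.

First ionization gives [H+] ≈ [HSO3-] = 4.64 × 10^-2 M.
Second step: Ka2 = [H+][SO3^2-]/[HSO3-] ≈ [SO3^2-] (since [H+] ≈ [HSO3-]).
So [SO3^2-] ≈ Ka2.

5.7 × 10^-8 M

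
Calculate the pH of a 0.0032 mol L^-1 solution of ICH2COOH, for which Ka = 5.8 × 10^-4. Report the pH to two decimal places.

ICH2COOH ⇌ ICH2COO- + H+
From the ICE table, Ka = [H+]²/(0.0032 − [H+]) = 5.8 × 10^-4.
The 5% rule fails; solving [H+]² + Ka·[H+] − Ka·C₀ = 0 exactly:
[H+] = (−Ka + √(Ka² + 4·Ka·C₀))/2 = 1.10 × 10^-3 M
pH = −log[H+] = −log(1.10 × 10^-3) = 2.96

pH = 2.96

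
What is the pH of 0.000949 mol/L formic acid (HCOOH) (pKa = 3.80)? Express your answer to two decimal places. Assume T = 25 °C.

pH = 3.50

HCOOH ⇌ HCOO- + H+
Ka = 10^(−3.80) = 1.58 × 10^-4
From the ICE table, Ka = x²/(0.000949 − x) = 1.58 × 10^-4.
x is not negligible relative to C₀; solve x² + 0.000158·x − 1.5e-07 = 0.
x = [−0.000158 + √(0.000158² + 6e-07)]/2 = 3.16 × 10^-4 M
pH = −log[H+] = −log(3.16 × 10^-4) = 3.50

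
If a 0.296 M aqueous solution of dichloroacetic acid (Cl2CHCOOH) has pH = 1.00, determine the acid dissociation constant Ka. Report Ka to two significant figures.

[H+] = 10^(-1.00) = 1.00 × 10^-1 M
At equilibrium [HA] = 0.296 − 1.00 × 10^-1 = 1.96 × 10^-1 M
Ka = [H+][A-]/[HA] = (1.00 × 10^-1)² / 1.96 × 10^-1 = 5.1 × 10^-2

Ka = 5.1 × 10^-2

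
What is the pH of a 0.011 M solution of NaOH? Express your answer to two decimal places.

pH = 12.04

NaOH is a strong base; [OH-] = 0.011 M.
pOH = -log(0.011) = 1.96
pH = 14.00 - 1.96 = 12.04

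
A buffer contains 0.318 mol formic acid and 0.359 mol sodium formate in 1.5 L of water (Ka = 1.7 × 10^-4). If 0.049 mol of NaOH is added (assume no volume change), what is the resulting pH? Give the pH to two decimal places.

pH = 3.95

After neutralization: n(HCOOH) = 0.269 mol, n(HCOO-) = 0.408 mol.
pKa = −log(1.7 × 10^-4) = 3.770
pH = pKa + log([A⁻]/[HA]) = 3.770 + log(0.408/0.269) = 3.770 +0.181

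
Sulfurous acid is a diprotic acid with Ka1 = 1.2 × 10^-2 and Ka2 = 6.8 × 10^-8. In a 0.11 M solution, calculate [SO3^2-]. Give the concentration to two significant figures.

First ionization gives [H+] ≈ [HSO3-] = 3.08 × 10^-2 M.
Second step: Ka2 = [H+][SO3^2-]/[HSO3-] ≈ [SO3^2-] (since [H+] ≈ [HSO3-]).
So [SO3^2-] ≈ Ka2.

6.8 × 10^-8 M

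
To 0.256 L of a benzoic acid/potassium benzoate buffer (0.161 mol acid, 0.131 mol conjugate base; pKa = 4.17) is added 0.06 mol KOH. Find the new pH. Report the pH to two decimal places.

pH = 4.45

OH- converts C6H5COOH to C6H5COO-: C6H5COOH → 0.101 mol, C6H5COO- → 0.191 mol.
pH = pKa + log([A⁻]/[HA]) = 4.17 + log(0.191/0.101) = 4.17 +0.277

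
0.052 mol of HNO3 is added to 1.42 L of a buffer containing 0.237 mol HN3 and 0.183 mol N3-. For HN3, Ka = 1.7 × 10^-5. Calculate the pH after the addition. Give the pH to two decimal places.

Added H+ converts N3- to HN3: HN3 → 0.289 mol, N3- → 0.131 mol.
pKa = −log(1.7 × 10^-5) = 4.770
Henderson–Hasselbalch with mole ratio 0.131/0.289: pH = 4.770 + (-0.344)

pH = 4.43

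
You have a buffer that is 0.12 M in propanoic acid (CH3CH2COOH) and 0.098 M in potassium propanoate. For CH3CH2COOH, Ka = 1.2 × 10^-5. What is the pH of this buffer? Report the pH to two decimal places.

pH = 4.83

pKa = −log(1.2 × 10^-5) = 4.921
pH = pKa + log([A⁻]/[HA]) = 4.921 + log(0.098/0.12)
pH = 4.921 + (-0.088) = 4.83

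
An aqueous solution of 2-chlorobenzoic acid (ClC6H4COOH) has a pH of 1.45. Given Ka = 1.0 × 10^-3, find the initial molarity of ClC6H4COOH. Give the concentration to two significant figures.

C₀ = 1.3 M

[H+] = 10^(-1.45) = 3.55 × 10^-2 M = x
Ka = x²/(C₀ − x) ⇒ C₀ = x + x²/Ka
C₀ = 3.55 × 10^-2 + (3.55 × 10^-2)²/(1.0 × 10^-3) = 1.30 M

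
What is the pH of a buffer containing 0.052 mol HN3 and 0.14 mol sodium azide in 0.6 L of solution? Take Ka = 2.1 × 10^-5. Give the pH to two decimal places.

pH = 5.11

pKa = −log(2.1 × 10^-5) = 4.678
Using pH = pKa + log([base]/[acid]) with [base]/[acid] = 0.14/0.052:
pH = 4.678 + (+0.430) = 5.11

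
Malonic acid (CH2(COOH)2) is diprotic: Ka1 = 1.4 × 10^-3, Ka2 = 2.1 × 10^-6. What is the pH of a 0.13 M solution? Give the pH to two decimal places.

Ka1 ≫ Ka2, so treat the first dissociation as the only significant source of H+.
Ka1 = x²/(0.13 − x) = 1.4 × 10^-3
Solving the quadratic: x = (−Ka1 + √(Ka1² + 4·Ka1·C₀))/2 = 1.28 × 10^-2 M
pH = −log(1.28 × 10^-2) = 1.89

pH = 1.89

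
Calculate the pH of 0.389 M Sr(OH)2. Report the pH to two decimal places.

pH = 13.89

Sr(OH)2 is a strong base (each formula unit releases 2 OH-); [OH-] = 0.778 M.
pOH = -log(0.778) = 0.11
pH = 14.00 - 0.11 = 13.89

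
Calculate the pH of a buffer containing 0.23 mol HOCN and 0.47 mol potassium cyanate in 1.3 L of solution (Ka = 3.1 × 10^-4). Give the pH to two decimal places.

pKa = −log(3.1 × 10^-4) = 3.509
Henderson–Hasselbalch: pH = pKa + log([OCN-]/[HOCN]) = 3.509 + log(0.47/0.23)
pH = 3.509 + (+0.310) = 3.82

pH = 3.82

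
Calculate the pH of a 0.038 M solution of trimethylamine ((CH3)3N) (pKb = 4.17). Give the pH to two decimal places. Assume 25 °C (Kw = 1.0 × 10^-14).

(CH3)3N + H2O ⇌ (CH3)3NH+ + OH-
Kb = 10^(−4.17) = 6.76 × 10^-5
From the ICE table, Kb = x²/(0.038 − x) = 6.76 × 10^-5.
Since Kb ≪ C₀, x ≈ √(Kb·C₀) = 1.60 × 10^-3 M.
Check: 4.2% ionized — well under 5%, approximation valid.
pOH = 2.80, so pH = 14.00 − pOH = 11.20

pH = 11.20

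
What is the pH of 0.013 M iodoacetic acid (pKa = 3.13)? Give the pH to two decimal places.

ICH2COOH ⇌ ICH2COO- + H+
Ka = 10^(−3.13) = 7.41 × 10^-4
Let x = [H+] at equilibrium. Ka = x²/(0.013 − x).
The 5% rule fails; solving x² + Ka·x − Ka·C₀ = 0 exactly:
x = (−Ka + √(Ka² + 4·Ka·C₀))/2 = 2.76 × 10^-3 M
pH = −log[H+] = −log(2.76 × 10^-3) = 2.56

pH = 2.56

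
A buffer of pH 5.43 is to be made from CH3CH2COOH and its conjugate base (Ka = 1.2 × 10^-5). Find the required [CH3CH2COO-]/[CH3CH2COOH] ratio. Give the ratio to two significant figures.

ratio = 3.2

pKa = -log(1.2 × 10^-5) = 4.921
pH = pKa + log(r) ⇒ log(r) = 5.43 − 4.921 = +0.509
r = [CH3CH2COO-]/[CH3CH2COOH] = 10^(+0.509) = 3.23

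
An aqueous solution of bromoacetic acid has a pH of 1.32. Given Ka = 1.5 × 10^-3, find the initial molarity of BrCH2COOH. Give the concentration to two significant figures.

[H+] = 10^(-1.32) = 4.79 × 10^-2 M = x
Ka = x²/(C₀ − x) ⇒ C₀ = x + x²/Ka
C₀ = 4.79 × 10^-2 + (4.79 × 10^-2)²/(1.5 × 10^-3) = 1.58 M

C₀ = 1.6 M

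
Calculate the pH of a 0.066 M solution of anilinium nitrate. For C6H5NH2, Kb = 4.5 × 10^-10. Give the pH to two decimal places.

C6H5NH3+ is the conjugate acid of the weak base C6H5NH2.
Ka = Kw/Kb = 1.0×10^-14 / 4.5 × 10^-10 = 2.22 × 10^-5
Ka = [H+]²/(0.066 − [H+]) = 2.22 × 10^-5
Since Ka ≪ C₀, [H+] ≈ √(Ka·C₀) = 1.21 × 10^-3 M.
pH = −log(1.21 × 10^-3) = 2.92

pH = 2.92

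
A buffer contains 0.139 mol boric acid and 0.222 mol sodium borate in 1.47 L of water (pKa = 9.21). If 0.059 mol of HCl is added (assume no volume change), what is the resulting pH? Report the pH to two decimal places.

pH = 9.13

After neutralization: n(B(OH)3) = 0.198 mol, n(B(OH)4-) = 0.163 mol.
pH = pKa + log(n_B(OH)4-/n_B(OH)3) = 9.21 + log(0.163/0.198) = 9.21 + (-0.084)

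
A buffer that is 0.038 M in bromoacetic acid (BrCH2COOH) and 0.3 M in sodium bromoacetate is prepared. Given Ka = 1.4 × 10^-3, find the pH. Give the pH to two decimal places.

pKa = −log(1.4 × 10^-3) = 2.854
Henderson–Hasselbalch: pH = pKa + log([BrCH2COO-]/[BrCH2COOH]) = 2.854 + log(0.3/0.038)
pH = 2.854 + (+0.897) = 3.75

pH = 3.75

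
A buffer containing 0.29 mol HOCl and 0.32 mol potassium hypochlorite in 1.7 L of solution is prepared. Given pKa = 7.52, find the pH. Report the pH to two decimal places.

pH = 7.56

Using pH = pKa + log([base]/[acid]) with [base]/[acid] = 0.32/0.29:
pH = 7.52 + (+0.043) = 7.56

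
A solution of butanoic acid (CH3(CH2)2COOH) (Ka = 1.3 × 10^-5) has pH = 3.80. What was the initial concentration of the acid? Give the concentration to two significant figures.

[H+] = 10^(-3.80) = 1.58 × 10^-4 M = x
Ka = x²/(C₀ − x) ⇒ C₀ = x + x²/Ka
C₀ = 1.58 × 10^-4 + (1.58 × 10^-4)²/(1.3 × 10^-5) = 2.08 × 10^-3 M

C₀ = 2.1 × 10^-3 M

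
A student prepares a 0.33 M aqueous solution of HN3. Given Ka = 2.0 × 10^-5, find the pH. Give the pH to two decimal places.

HN3 ⇌ N3- + H+
From the ICE table, Ka = [H+]²/(0.33 − [H+]) = 2.0 × 10^-5.
Since Ka ≪ C₀, [H+] ≈ √(Ka·C₀) = 2.57 × 10^-3 M.
Check: 0.78% ionized — well under 5%, approximation valid.
pH = −log(2.57 × 10^-3) = 2.59

pH = 2.59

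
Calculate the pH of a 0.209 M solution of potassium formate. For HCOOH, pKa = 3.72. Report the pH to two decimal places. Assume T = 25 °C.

pH = 8.52

HCOO- is the conjugate base of the weak acid HCOOH.
Ka = 10^(−3.72) = 1.91 × 10^-4
Kb = Kw/Ka = 1.0×10^-14 / 1.91 × 10^-4 = 5.24 × 10^-11
Kb = x²/(0.209 − x) = 5.24 × 10^-11
Assume x ≪ 0.209: x ≈ √(5.24 × 10^-11 × 0.209) = 3.31 × 10^-6 M
pOH = −log(3.31 × 10^-6) = 5.48; pH = 14.00 − 5.48 = 8.52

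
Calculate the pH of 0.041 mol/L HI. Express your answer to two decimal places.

pH = 1.39

HI is a strong acid and dissociates completely, so [H+] = 0.041 M.
pH = -log(0.041) = 1.39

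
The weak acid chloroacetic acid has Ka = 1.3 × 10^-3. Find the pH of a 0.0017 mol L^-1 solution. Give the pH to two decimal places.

ClCH2COOH ⇌ ClCH2COO- + H+
Ka = x²/(0.0017 − x) = 1.3 × 10^-3
Here C₀/Ka ≈ 1.31, so the small-x approximation fails. Use the quadratic:
x = [−0.0013 + √(0.0013² + 8.84e-06)]/2 = 9.72 × 10^-4 M
pH = −log[H+] = −log(9.72 × 10^-4) = 3.01

pH = 3.01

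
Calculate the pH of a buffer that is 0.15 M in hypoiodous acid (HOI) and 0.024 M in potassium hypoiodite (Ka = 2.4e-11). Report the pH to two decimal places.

pH = 9.82

pKa = −log(2.4 × 10^-11) = 10.620
pH = pKa + log([A⁻]/[HA]) = 10.620 + log(0.024/0.15)
pH = 10.620 + (-0.796) = 9.82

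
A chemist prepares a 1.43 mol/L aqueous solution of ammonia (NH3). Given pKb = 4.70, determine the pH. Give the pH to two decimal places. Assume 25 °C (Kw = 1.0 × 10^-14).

NH3 + H2O ⇌ NH4+ + OH-
Kb = 10^(−4.70) = 2.00 × 10^-5
Kb = [OH-]²/(1.43 − [OH-]) = 2.00 × 10^-5
Neglecting [OH-] in the denominator: [OH-] = √(2.00 × 10^-5 × 1.43) = 5.35 × 10^-3 M
([OH-]/C₀ = 0.37% < 5%, so the approximation holds.)
pOH = −log(5.35 × 10^-3) = 2.27; pH = 14.00 − 2.27 = 11.73

pH = 11.73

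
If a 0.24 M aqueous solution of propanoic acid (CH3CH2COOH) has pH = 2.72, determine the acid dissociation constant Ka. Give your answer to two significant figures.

Ka = 1.5 × 10^-5

[H+] = 10^(-2.72) = 1.91 × 10^-3 M
At equilibrium [HA] = 0.24 − 1.91 × 10^-3 = 2.38 × 10^-1 M
Ka = [H+][A-]/[HA] = (1.91 × 10^-3)² / 2.38 × 10^-1 = 1.5 × 10^-5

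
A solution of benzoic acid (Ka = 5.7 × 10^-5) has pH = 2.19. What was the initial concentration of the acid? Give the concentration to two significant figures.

C₀ = 7.4 × 10^-1 M

[H+] = 10^(-2.19) = 6.46 × 10^-3 M = x
Ka = x²/(C₀ − x) ⇒ C₀ = x + x²/Ka
C₀ = 6.46 × 10^-3 + (6.46 × 10^-3)²/(5.7 × 10^-5) = 7.39 × 10^-1 M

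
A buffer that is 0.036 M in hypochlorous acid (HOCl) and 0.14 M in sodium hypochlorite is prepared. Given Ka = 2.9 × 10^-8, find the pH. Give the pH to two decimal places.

pKa = −log(2.9 × 10^-8) = 7.538
pH = pKa + log([A⁻]/[HA]) = 7.538 + log(0.14/0.036)
pH = 7.538 + (+0.590) = 8.13

pH = 8.13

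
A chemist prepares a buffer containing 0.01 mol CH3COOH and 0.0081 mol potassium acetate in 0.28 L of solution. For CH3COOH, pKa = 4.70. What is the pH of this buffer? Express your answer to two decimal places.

Henderson–Hasselbalch: pH = pKa + log([CH3COO-]/[CH3COOH]) = 4.70 + log(0.0081/0.01)
pH = 4.70 + (-0.092) = 4.61

pH = 4.61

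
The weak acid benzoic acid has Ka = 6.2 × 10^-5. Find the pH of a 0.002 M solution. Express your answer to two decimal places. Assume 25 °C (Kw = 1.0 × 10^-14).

C6H5COOH ⇌ C6H5COO- + H+
From the ICE table, Ka = [H+]²/(0.002 − [H+]) = 6.2 × 10^-5.
[H+] is not negligible relative to C₀; solve [H+]² + 6.2e-05·[H+] − 1.24e-07 = 0.
[H+] = [−6.2e-05 + √(6.2e-05² + 4.96e-07)]/2 = 3.22 × 10^-4 M
pH = −log(3.22 × 10^-4) = 3.49

pH = 3.49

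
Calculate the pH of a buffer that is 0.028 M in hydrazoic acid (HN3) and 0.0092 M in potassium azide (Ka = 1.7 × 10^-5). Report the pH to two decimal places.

pKa = −log(1.7 × 10^-5) = 4.770
Henderson–Hasselbalch: pH = pKa + log([N3-]/[HN3]) = 4.770 + log(0.0092/0.028)
pH = 4.770 + (-0.483) = 4.29

pH = 4.29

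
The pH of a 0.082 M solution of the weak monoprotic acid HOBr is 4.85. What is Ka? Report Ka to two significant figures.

[H+] = 10^(-4.85) = 1.41 × 10^-5 M
At equilibrium [HA] = 0.082 − 1.41 × 10^-5 = 8.20 × 10^-2 M
Ka = [H+][A-]/[HA] = (1.41 × 10^-5)² / 8.20 × 10^-2 = 2.4 × 10^-9

Ka = 2.4 × 10^-9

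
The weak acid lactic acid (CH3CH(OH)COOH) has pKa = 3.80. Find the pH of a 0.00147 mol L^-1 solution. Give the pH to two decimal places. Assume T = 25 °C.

pH = 3.39

CH3CH(OH)COOH ⇌ CH3CH(OH)COO- + H+
Ka = 10^(−3.80) = 1.58 × 10^-4
Ka = [H+]²/(0.00147 − [H+]) = 1.58 × 10^-4
The 5% rule fails; solving [H+]² + Ka·[H+] − Ka·C₀ = 0 exactly:
[H+] = [−0.000158 + √(0.000158² + 9.29e-07)]/2 = 4.09 × 10^-4 M
pH = −log(4.09 × 10^-4) = 3.39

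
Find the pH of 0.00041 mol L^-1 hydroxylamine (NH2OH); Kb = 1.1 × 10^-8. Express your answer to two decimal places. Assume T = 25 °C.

NH2OH + H2O ⇌ NH3OH+ + OH-
From the ICE table, Kb = [OH-]²/(0.00041 − [OH-]) = 1.1 × 10^-8.
Assume [OH-] ≪ 0.00041: [OH-] ≈ √(1.1 × 10^-8 × 0.00041) = 2.12 × 10^-6 M
Check: 0.52% ionized — well under 5%, approximation valid.
pOH = 5.67, so pH = 14.00 − pOH = 8.33

pH = 8.33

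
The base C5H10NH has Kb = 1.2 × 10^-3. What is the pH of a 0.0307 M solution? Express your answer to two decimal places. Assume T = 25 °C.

C5H10NH + H2O ⇌ C5H10NH2+ + OH-
Let x = [OH-] at equilibrium. Kb = x²/(0.0307 − x).
x is not negligible relative to C₀; solve x² + 0.0012·x − 3.68e-05 = 0.
x = [−0.0012 + √(0.0012² + 0.000147)]/2 = 5.50 × 10^-3 M
pOH = 2.26, so pH = 14.00 − pOH = 11.74

pH = 11.74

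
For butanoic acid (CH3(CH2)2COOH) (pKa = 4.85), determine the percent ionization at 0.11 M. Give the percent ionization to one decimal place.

CH3(CH2)2COOH ⇌ CH3(CH2)2COO- + H+; let x = [H+] at equilibrium.
Ka = 10^(−4.85) = 1.41 × 10^-5
x ≈ √(Ka·C₀) = √(1.41 × 10^-5 × 0.11) = 1.25 × 10^-3 M
Fraction ionized = 1.25 × 10^-3 / 0.11 = 0.0114 → 1.1%

1.1%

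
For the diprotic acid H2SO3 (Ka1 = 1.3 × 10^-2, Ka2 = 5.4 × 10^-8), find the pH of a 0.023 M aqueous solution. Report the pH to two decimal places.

pH = 1.92

Ka1 ≫ Ka2, so treat the first dissociation as the only significant source of H+.
Ka1 = x²/(0.023 − x) = 1.3 × 10^-2
Solving the quadratic: x = (−Ka1 + √(Ka1² + 4·Ka1·C₀))/2 = 1.20 × 10^-2 M
pH = −log(1.20 × 10^-2) = 1.92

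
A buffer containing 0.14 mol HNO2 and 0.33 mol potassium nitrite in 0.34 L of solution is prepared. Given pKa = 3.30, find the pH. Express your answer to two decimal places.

Henderson–Hasselbalch: pH = pKa + log([NO2-]/[HNO2]) = 3.30 + log(0.33/0.14)
pH = 3.30 + (+0.372) = 3.67

pH = 3.67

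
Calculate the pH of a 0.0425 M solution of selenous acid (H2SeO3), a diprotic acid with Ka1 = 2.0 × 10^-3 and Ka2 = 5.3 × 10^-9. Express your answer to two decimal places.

pH = 2.08

Since Ka1 ≫ Ka2, the first ionization dominates [H+].
Ka1 = x²/(0.0425 − x) = 2.0 × 10^-3
Solving the quadratic: x = (−Ka1 + √(Ka1² + 4·Ka1·C₀))/2 = 8.27 × 10^-3 M
pH = −log(8.27 × 10^-3) = 2.08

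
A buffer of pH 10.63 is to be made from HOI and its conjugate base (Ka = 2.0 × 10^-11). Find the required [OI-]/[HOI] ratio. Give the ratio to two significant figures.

pKa = -log(2.0 × 10^-11) = 10.699
pH = pKa + log(r) ⇒ log(r) = 10.63 − 10.699 = -0.069
r = [OI-]/[HOI] = 10^(-0.069) = 0.853

ratio = 0.85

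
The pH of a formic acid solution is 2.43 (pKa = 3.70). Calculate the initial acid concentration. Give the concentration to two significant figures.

[H+] = 10^(-2.43) = 3.72 × 10^-3 M = x
Ka = 10^(−3.70) = 2.00 × 10^-4
Ka = x²/(C₀ − x) ⇒ C₀ = x + x²/Ka
C₀ = 3.72 × 10^-3 + (3.72 × 10^-3)²/(2.00 × 10^-4) = 7.29 × 10^-2 M

C₀ = 7.3 × 10^-2 M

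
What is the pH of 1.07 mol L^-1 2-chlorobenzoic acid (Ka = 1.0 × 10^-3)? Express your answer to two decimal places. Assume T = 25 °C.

pH = 1.49

ClC6H4COOH ⇌ ClC6H4COO- + H+
Ka = x²/(1.07 − x) = 1.0 × 10^-3
Assume x ≪ 1.07: x ≈ √(1.0 × 10^-3 × 1.07) = 3.27 × 10^-2 M
Check: 3.1% ionized — well under 5%, approximation valid.
pH = −log[H+] = −log(3.27 × 10^-2) = 1.49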